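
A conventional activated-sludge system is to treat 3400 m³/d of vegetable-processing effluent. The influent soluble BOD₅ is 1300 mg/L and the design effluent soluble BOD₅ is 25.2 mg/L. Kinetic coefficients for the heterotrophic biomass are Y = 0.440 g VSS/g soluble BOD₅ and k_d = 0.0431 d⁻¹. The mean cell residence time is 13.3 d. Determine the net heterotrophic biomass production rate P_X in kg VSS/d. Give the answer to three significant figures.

Correct the yield for decay: Y_obs = Y/(1 + k_d θ_c) = 0.440 / (1 + 0.0431 × 13.3) = 0.440 / 1.573 = 0.2797.
Q·(S₀ − S) = 3400 × (1300 − 25.2) × 10⁻³ = 4334 kg/d removed.
P_X = Y_obs · Q(S₀ − S) = 0.2797 × 4334 = 1212 kg VSS/d.

P_X ≈ 1210 kg VSS/d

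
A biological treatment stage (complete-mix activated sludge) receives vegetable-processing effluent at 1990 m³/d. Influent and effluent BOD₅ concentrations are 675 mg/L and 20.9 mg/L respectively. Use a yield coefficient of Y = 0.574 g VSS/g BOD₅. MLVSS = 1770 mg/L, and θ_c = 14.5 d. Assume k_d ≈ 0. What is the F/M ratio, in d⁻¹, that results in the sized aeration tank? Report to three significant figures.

Biomass mass balance (decay neglected): V·X = Y·Q·(S₀ − S)·θ_c, so V = 0.574 × 1990 × (675 − 20.9) × 14.5 / 1770 = 6121 m³.
Food-to-microorganism ratio F/M = Q S₀ / (V X) = 1990 × 675 / (6121 × 1770) = 0.1240 d⁻¹.

F/M ≈ 0.124 d⁻¹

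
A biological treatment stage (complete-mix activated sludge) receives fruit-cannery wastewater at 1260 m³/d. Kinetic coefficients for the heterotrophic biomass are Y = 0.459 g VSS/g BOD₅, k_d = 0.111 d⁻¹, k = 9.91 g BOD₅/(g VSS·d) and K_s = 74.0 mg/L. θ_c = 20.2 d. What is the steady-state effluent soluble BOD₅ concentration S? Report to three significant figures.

For a completely mixed reactor with recycle the Lawrence–McCarty relation gives S = K_s·(1 + k_d·θ_c) / [θ_c·(Y·k − k_d) − 1] = 74.0 × (1 + 0.111 × 20.2) / [20.2 × (0.459 × 9.91 − 0.111) − 1] = 239.9 / 88.64 = 2.707 mg/L.

S ≈ 2.71 mg/L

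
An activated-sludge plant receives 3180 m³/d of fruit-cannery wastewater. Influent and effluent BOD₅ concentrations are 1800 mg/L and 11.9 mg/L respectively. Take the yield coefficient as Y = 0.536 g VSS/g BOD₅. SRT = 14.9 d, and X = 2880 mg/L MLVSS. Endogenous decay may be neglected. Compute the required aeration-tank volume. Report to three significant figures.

V ≈ 15800 m³

With k_d = 0 the design equation reduces to V = Y Q (S₀−S) θ_c / X = 0.536 × 3180 × (1800 − 11.9) × 14.9 / 2880 = 15768 m³.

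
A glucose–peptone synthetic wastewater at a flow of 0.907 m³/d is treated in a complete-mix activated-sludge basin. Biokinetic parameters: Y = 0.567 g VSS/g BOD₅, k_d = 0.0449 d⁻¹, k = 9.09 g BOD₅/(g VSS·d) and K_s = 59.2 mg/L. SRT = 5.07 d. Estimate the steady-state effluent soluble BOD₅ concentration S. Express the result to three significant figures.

Effluent substrate depends only on kinetics and SRT: S = K_s(1 + k_d θ_c) / [θ_c(Yk − k_d) − 1] = 59.2 × (1 + 0.0449 × 5.07) / [5.07 × (0.567 × 9.09 − 0.0449) − 1] = 72.68 / 24.90 = 2.918 mg/L.

S ≈ 2.92 mg/L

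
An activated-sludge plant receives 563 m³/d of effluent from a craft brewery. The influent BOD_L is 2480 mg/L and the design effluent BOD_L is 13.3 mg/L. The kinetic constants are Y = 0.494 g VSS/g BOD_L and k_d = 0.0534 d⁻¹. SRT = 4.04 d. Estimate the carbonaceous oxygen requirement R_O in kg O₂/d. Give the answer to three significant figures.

Correct the yield for decay: Y_obs = Y/(1 + k_d θ_c) = 0.494 / (1 + 0.0534 × 4.04) = 0.494 / 1.216 = 0.4063.
Q·(S₀ − S) = 563 × (2480 − 13.3) × 10⁻³ = 1389 kg/d removed.
P_X = Y_obs·Q·(S₀ − S) = 0.4063 × 1389 = 564.3 kg VSS/d.
R_O = Q·ΔS − 1.42 P_X = 1389 − 801.3 = 587.4 kg O₂/d.

R_O ≈ 587 kg O₂/d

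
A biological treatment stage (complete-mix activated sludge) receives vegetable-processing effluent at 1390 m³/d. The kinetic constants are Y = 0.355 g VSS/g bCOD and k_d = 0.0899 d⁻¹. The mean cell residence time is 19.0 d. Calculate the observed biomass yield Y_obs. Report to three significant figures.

Y_obs = Y / (1 + k_d θ_c) = 0.355 / (1 + 0.0899 × 19.0) = 0.355 / 2.708 = 0.1311.

Y_obs ≈ 0.131 g VSS/g bCOD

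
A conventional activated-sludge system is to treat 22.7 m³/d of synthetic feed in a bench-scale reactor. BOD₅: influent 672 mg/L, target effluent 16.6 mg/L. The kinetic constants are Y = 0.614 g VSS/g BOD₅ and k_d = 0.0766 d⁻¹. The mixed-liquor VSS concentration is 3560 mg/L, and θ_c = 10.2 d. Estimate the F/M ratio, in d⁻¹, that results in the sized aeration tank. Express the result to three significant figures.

F/M ≈ 0.292 d⁻¹

From the SRT design equation V = Y Q (S₀−S) θ_c / [X (1 + k_d θ_c)] = 0.614 × 22.7 × (672 − 16.6) × 10.2 / [3560 × (1 + 0.0766 × 10.2)] = 9.32×10^4 / 6341 = 14.69 m³.
F/M = applied load / biomass = Q·S₀/(V·X) = 22.7 × 672 / (14.69 × 3560) = 0.2916 d⁻¹.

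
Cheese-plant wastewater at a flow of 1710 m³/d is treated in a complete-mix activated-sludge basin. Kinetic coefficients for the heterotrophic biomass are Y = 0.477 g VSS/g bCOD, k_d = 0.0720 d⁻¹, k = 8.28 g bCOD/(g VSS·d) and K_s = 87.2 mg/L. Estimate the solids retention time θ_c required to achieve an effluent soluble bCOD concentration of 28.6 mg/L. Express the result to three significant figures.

From 1/θ_c = Y·k·S/(K_s + S) − k_d: Y·k·S/(K_s+S) = 0.477 × 8.28 × 28.6 / (87.2 + 28.6) = 0.9755 d⁻¹.
θ_c = 1/(μ − k_d) = 1/(0.9755 − 0.0720) = 1/0.9035 = 1.107 d.

θ_c ≈ 1.11 d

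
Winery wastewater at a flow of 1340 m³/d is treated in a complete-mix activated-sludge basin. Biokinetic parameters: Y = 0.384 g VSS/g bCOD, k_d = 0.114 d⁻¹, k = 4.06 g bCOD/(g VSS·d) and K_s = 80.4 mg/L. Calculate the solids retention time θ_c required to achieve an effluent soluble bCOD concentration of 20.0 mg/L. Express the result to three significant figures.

From 1/θ_c = Y·k·S/(K_s + S) − k_d: Y·k·S/(K_s+S) = 0.384 × 4.06 × 20.0 / (80.4 + 20.0) = 0.3106 d⁻¹.
θ_c = 1/(μ − k_d) = 1/(0.3106 − 0.114) = 1/0.1966 = 5.087 d.

θ_c ≈ 5.09 d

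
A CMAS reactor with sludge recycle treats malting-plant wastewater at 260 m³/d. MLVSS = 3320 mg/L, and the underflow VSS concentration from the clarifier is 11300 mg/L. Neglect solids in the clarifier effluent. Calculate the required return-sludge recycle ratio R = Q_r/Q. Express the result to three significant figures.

Solids balance on the clarifier gives (1+R)X = R·X_r, so R = X/(X_r − X) = 3320 / (11300 − 3320) = 0.4160.

R ≈ 0.416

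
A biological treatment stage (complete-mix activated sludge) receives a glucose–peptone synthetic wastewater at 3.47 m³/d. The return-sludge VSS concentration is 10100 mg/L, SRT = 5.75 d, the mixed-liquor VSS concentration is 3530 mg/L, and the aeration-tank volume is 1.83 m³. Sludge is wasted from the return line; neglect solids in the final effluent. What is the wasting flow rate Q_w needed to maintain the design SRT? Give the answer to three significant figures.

Q_w = (V·X)/(θ_c X_r) = 1.830 × 3530 / (5.75 × 10100) = 0.1112 m³/d.

Q_w ≈ 0.111 m³/d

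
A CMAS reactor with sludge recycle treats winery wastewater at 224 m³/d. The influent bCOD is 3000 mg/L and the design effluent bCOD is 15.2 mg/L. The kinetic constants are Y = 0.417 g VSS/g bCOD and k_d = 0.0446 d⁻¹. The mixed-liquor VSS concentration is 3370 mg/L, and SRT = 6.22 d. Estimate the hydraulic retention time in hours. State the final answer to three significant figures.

From the SRT design equation V = Y Q (S₀−S) θ_c / [X (1 + k_d θ_c)] = 0.417 × 224 × (3000 − 15.2) × 6.22 / [3370 × (1 + 0.0446 × 6.22)] = 1.73×10^6 / 4305 = 402.8 m³.
Hydraulic retention time τ = V/Q = 402.8 / 224 = 1.798 d = 43.16 h.

τ ≈ 43.2 h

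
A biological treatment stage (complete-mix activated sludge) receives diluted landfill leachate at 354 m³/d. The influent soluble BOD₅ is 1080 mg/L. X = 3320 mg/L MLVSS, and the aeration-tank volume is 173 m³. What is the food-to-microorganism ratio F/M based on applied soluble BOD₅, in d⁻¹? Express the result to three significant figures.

F/M = Q·S₀ / (V·X) = 354 × 1080 / (173.0 × 3320) = 0.6656 g soluble BOD₅·(g VSS·d)⁻¹.

F/M ≈ 0.666 d⁻¹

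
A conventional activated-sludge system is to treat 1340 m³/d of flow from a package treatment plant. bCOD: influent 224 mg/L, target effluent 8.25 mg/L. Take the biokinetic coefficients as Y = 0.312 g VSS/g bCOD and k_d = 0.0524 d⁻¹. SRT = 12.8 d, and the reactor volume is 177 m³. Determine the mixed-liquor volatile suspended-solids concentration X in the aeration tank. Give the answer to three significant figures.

X ≈ 3900 mg/L

From V·X·(1 + k_d·θ_c) = Y·Q·(S₀ − S)·θ_c: X = 0.312 × 1340 × (224 − 8.25) × 12.8 / [177 × (1 + 0.0524 × 12.8)] = 3904 mg/L.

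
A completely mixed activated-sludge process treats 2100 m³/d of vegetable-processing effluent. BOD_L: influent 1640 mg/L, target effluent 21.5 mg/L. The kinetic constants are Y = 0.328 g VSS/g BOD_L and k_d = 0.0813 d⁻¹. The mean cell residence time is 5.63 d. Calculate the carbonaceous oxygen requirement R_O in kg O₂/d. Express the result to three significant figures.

R_O ≈ 2310 kg O₂/d

Observed yield with endogenous decay: Y_obs = Y / (1 + k_d·θ_c) = 0.328 / (1 + 0.0813 × 5.63) = 0.328 / 1.458 = 0.2250 g VSS/g BOD_L.
ΔS = 1640 − 21.5 = 1618 mg/L, so the substrate removal rate is 2100 × 1618/1000 = 3399 kg BOD_L/d.
Net sludge production P_X = 0.2250 × 3399 = 764.8 kg VSS/d.
Carbonaceous O₂ demand = substrate oxidised − cell-mass equivalent = 3399 − 1.42 × 764.8 = 2313 kg O₂/d.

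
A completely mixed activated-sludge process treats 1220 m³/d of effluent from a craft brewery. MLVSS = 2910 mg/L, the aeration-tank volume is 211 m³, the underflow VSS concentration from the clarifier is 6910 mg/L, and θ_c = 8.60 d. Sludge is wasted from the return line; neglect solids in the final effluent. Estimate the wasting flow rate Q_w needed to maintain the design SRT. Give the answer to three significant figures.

Q_w ≈ 10.3 m³/d

Q_w = (V·X)/(θ_c X_r) = 211.0 × 2910 / (8.60 × 6910) = 10.33 m³/d.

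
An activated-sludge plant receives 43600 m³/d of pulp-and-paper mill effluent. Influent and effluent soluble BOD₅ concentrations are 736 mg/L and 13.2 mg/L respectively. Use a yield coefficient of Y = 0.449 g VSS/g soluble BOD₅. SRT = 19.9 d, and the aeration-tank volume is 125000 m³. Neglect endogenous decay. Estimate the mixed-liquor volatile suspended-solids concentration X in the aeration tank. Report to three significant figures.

Without decay, X = Y Q (S₀−S) θ_c / V = 0.449 × 43600 × (736 − 13.2) × 19.9 / 125000 = 2253 mg/L.

X ≈ 2250 mg/L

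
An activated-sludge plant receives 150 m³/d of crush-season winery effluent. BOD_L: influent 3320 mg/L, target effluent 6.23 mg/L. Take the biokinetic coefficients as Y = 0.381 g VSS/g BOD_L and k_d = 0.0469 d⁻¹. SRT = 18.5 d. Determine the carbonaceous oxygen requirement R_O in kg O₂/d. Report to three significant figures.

Y_obs = Y / (1 + k_d θ_c) = 0.381 / (1 + 0.0469 × 18.5) = 0.381 / 1.868 = 0.2040.
ΔS = 3320 − 6.23 = 3314 mg/L, so the substrate removal rate is 150 × 3314/1000 = 497.1 kg BOD_L/d.
Biomass synthesised: P_X = Y_obs × 497.1 = 101.4 kg VSS/d.
Carbonaceous O₂ demand = substrate oxidised − cell-mass equivalent = 497.1 − 1.42 × 101.4 = 353.1 kg O₂/d.

R_O ≈ 353 kg O₂/d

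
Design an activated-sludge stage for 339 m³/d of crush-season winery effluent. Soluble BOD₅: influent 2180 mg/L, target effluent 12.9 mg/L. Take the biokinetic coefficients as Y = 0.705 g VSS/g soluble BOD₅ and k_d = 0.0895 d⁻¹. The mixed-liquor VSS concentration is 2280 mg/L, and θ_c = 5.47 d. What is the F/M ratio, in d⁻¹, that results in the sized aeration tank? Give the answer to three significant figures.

F/M ≈ 0.389 d⁻¹

Steady-state biomass mass balance: V·X·(1 + k_d·θ_c) = Y·Q·(S₀ − S)·θ_c, so V = 0.705 × 339 × (2180 − 12.9) × 5.47 / [2280 × (1 + 0.0895 × 5.47)] = 2.83×10^6 / 3396 = 834.2 m³.
Food-to-microorganism ratio F/M = Q S₀ / (V X) = 339 × 2180 / (834.2 × 2280) = 0.3886 d⁻¹.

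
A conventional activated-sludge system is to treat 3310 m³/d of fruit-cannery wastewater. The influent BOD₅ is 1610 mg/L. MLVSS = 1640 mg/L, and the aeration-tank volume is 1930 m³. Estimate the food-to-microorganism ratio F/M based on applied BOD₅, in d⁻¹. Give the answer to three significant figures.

F/M ≈ 1.68 d⁻¹

F/M = applied load / biomass = Q·S₀/(V·X) = 3310 × 1610 / (1930 × 1640) = 1.684 d⁻¹.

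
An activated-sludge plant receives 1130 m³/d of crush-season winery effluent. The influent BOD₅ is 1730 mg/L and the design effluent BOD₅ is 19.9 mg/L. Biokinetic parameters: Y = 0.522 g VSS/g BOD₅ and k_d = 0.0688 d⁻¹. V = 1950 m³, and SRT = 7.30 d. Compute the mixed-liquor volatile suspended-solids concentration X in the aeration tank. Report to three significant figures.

Solving the biomass balance for X: X = Y Q (S₀−S) θ_c / [V (1+k_d θ_c)] = 0.522 × 1130 × (1730 − 19.9) × 7.30 / [1950 × (1 + 0.0688 × 7.30)] = 2514 mg/L.

X ≈ 2510 mg/L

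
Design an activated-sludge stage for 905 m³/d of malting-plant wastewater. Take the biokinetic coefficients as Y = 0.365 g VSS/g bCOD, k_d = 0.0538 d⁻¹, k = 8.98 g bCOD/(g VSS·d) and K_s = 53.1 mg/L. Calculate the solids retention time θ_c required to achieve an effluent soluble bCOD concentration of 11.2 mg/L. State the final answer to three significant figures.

From 1/θ_c = Y·k·S/(K_s + S) − k_d: Y·k·S/(K_s+S) = 0.365 × 8.98 × 11.2 / (53.1 + 11.2) = 0.5709 d⁻¹.
θ_c = 1/(μ − k_d) = 1/(0.5709 − 0.0538) = 1/0.5171 = 1.934 d.

θ_c ≈ 1.93 d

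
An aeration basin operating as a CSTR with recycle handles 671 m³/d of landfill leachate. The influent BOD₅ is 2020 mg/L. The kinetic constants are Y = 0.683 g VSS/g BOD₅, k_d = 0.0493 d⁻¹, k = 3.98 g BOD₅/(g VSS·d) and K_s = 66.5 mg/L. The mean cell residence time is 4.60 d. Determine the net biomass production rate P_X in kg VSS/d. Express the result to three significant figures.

For a completely mixed reactor with recycle the Lawrence–McCarty relation gives S = K_s·(1 + k_d·θ_c) / [θ_c·(Y·k − k_d) − 1] = 66.5 × (1 + 0.0493 × 4.60) / [4.60 × (0.683 × 3.98 − 0.0493) − 1] = 81.58 / 11.28 = 7.234 mg/L.
The observed yield is Y_obs = Y/(1 + k_d·θ_c) = 0.683 / (1 + 0.0493 × 4.60) = 0.683 / 1.227 = 0.5567 g VSS per g BOD₅ removed.
Q·(S₀ − S) = 671 × (2020 − 7.23) × 10⁻³ = 1351 kg/d removed.
So the net sludge growth is P_X = 0.5567 × 1351 = 751.9 kg VSS/d.

P_X ≈ 752 kg VSS/d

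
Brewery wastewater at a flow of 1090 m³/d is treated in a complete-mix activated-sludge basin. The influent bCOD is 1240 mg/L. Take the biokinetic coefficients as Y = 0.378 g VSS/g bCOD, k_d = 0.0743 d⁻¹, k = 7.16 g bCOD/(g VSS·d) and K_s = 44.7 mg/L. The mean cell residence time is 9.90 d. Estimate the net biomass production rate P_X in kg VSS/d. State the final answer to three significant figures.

For a completely mixed reactor with recycle the Lawrence–McCarty relation gives S = K_s·(1 + k_d·θ_c) / [θ_c·(Y·k − k_d) − 1] = 44.7 × (1 + 0.0743 × 9.90) / [9.90 × (0.378 × 7.16 − 0.0743) − 1] = 77.58 / 25.06 = 3.096 mg/L.
The observed yield is Y_obs = Y/(1 + k_d·θ_c) = 0.378 / (1 + 0.0743 × 9.90) = 0.378 / 1.736 = 0.2178 g VSS per g bCOD removed.
ΔS = 1240 − 3.10 = 1237 mg/L, so the substrate removal rate is 1090 × 1237/1000 = 1348 kg bCOD/d.
Net biomass production P_X = Y_obs × Q·(S₀ − S) = 0.2178 × 1348 = 293.6 kg VSS/d.

P_X ≈ 294 kg VSS/d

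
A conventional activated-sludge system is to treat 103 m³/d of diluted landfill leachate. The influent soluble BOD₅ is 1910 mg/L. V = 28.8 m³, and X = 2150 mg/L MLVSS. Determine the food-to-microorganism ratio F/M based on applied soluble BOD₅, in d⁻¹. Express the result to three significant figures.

F/M = Q·S₀ / (V·X) = 103 × 1910 / (28.80 × 2150) = 3.177 g soluble BOD₅·(g VSS·d)⁻¹.

F/M ≈ 3.18 d⁻¹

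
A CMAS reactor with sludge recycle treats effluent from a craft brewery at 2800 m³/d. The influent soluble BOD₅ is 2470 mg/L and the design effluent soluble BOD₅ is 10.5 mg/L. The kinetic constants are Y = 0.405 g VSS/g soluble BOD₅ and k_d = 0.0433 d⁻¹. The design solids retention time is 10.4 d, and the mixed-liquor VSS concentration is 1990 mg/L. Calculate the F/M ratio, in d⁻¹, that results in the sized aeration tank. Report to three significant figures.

F/M ≈ 0.346 d⁻¹

Steady-state biomass mass balance: V·X·(1 + k_d·θ_c) = Y·Q·(S₀ − S)·θ_c, so V = 0.405 × 2800 × (2470 − 10.5) × 10.4 / [1990 × (1 + 0.0433 × 10.4)] = 2.9×10^7 / 2886 = 10050 m³.
F/M = applied load / biomass = Q·S₀/(V·X) = 2800 × 2470 / (10050 × 1990) = 0.3458 d⁻¹.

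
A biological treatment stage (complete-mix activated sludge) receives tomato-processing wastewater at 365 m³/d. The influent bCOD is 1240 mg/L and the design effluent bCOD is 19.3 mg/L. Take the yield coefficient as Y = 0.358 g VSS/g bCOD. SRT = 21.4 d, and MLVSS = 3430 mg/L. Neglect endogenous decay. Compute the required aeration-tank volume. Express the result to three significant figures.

V ≈ 995 m³

Biomass mass balance (decay neglected): V·X = Y·Q·(S₀ − S)·θ_c, so V = 0.358 × 365 × (1240 − 19.3) × 21.4 / 3430 = 995.2 m³.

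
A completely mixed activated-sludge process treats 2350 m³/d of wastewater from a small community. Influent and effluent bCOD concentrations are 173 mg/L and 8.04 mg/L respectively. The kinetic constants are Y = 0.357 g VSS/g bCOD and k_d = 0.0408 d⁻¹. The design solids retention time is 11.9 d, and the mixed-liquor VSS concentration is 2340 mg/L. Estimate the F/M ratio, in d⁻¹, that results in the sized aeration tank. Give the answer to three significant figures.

F/M ≈ 0.367 d⁻¹

Steady-state biomass mass balance: V·X·(1 + k_d·θ_c) = Y·Q·(S₀ − S)·θ_c, so V = 0.357 × 2350 × (173 − 8.04) × 11.9 / [2340 × (1 + 0.0408 × 11.9)] = 1.65×10^6 / 3476 = 473.8 m³.
F/M = Q·S₀ / (V·X) = 2350 × 173 / (473.8 × 2340) = 0.3667 g bCOD·(g VSS·d)⁻¹.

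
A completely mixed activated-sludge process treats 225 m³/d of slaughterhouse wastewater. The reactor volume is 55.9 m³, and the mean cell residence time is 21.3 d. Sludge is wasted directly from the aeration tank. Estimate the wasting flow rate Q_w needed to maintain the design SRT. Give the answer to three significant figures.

Q_w ≈ 2.62 m³/d

Wasting from the aeration tank: Q_w = V / θ_c = 55.90 / 21.3 = 2.624 m³/d.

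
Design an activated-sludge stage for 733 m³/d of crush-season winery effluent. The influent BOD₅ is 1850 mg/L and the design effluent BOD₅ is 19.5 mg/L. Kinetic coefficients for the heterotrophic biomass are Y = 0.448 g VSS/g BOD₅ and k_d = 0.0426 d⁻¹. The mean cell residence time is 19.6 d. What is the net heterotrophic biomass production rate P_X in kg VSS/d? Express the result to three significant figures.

Observed yield with endogenous decay: Y_obs = Y / (1 + k_d·θ_c) = 0.448 / (1 + 0.0426 × 19.6) = 0.448 / 1.835 = 0.2441 g VSS/g BOD₅.
Mass of BOD₅ removed per day: Q(S₀ − S) = 733 × 1830 g/m³ = 1342 kg/d.
Biomass produced: P_X = Y_obs·Q·ΔS = 0.2441 × 1342 ≈ 327.6 kg VSS/d.

P_X ≈ 328 kg VSS/d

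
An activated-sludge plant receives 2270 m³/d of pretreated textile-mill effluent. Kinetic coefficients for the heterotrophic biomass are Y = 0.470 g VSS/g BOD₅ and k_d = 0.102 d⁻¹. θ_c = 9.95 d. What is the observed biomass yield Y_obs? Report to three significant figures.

Observed yield with endogenous decay: Y_obs = Y / (1 + k_d·θ_c) = 0.470 / (1 + 0.102 × 9.95) = 0.470 / 2.015 = 0.2333 g VSS/g BOD₅.

Y_obs ≈ 0.233 g VSS/g BOD₅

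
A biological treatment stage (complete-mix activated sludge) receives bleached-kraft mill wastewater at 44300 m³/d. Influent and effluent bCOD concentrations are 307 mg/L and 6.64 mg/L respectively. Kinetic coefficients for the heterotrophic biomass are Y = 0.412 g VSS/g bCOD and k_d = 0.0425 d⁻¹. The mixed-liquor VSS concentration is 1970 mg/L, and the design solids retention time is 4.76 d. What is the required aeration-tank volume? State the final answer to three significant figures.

V ≈ 11000 m³

Steady-state biomass mass balance: V·X·(1 + k_d·θ_c) = Y·Q·(S₀ − S)·θ_c, so V = 0.412 × 44300 × (307 − 6.64) × 4.76 / [1970 × (1 + 0.0425 × 4.76)] = 2.61×10^7 / 2369 = 11017 m³.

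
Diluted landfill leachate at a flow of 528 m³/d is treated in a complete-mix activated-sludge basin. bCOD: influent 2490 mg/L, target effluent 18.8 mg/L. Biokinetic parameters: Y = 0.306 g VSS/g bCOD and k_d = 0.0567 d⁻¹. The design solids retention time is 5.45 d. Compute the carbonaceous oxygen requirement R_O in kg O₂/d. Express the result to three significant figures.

The observed yield is Y_obs = Y/(1 + k_d·θ_c) = 0.306 / (1 + 0.0567 × 5.45) = 0.306 / 1.309 = 0.2338 g VSS per g bCOD removed.
Substrate removed = Q·(S₀ − S) = 528 m³/d × (2490 − 18.8) g/m³ = 1.3×10^6 g/d = 1305 kg/d.
Biomass synthesised: P_X = Y_obs × 1305 = 305.0 kg VSS/d.
Carbonaceous O₂ demand = substrate oxidised − cell-mass equivalent = 1305 − 1.42 × 305.0 = 871.7 kg O₂/d.

R_O ≈ 872 kg O₂/d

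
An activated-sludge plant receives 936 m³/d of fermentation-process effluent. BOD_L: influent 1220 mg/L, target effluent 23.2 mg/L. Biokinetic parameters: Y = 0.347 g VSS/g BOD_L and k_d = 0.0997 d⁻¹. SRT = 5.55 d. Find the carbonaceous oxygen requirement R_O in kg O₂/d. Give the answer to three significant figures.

Observed yield with endogenous decay: Y_obs = Y / (1 + k_d·θ_c) = 0.347 / (1 + 0.0997 × 5.55) = 0.347 / 1.553 = 0.2234 g VSS/g BOD_L.
ΔS = 1220 − 23.2 = 1197 mg/L, so the substrate removal rate is 936 × 1197/1000 = 1120 kg BOD_L/d.
Biomass synthesised: P_X = Y_obs × 1120 = 250.2 kg VSS/d.
R_O = Q·(S₀ − S) − 1.42·P_X = 1120 − 1.42 × 250.2 = 764.9 kg O₂/d.

R_O ≈ 765 kg O₂/d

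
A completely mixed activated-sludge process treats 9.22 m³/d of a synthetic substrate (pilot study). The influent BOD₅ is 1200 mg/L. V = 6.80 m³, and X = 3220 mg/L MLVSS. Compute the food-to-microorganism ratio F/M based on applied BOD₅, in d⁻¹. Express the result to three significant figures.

F/M ≈ 0.505 d⁻¹

F/M = Q·S₀ / (V·X) = 9.22 × 1200 / (6.800 × 3220) = 0.5053 g BOD₅·(g VSS·d)⁻¹.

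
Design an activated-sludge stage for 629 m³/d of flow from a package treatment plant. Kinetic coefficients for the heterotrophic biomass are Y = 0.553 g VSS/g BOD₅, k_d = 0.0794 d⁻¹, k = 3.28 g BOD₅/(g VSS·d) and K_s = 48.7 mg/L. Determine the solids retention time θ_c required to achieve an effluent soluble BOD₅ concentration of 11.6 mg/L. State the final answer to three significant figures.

At the target effluent, Y k S/(K_s+S) = 0.553×3.28×11.6/60.30 = 0.3489 d⁻¹.
Then 1/θ_c = μ − k_d = 0.3489 − 0.0794 = 0.2695 d⁻¹, giving θ_c = 3.710 d.

θ_c ≈ 3.71 d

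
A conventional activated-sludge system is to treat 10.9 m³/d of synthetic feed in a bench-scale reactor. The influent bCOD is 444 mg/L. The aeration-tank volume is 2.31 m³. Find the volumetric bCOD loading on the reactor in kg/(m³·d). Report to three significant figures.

L_v ≈ 2.10 kg bCOD/(m³·d)

Applied bCOD load per unit volume = Q·S₀/V = (10.9 × 444/1000)/2.310 = 2.095 kg bCOD·m⁻³·d⁻¹.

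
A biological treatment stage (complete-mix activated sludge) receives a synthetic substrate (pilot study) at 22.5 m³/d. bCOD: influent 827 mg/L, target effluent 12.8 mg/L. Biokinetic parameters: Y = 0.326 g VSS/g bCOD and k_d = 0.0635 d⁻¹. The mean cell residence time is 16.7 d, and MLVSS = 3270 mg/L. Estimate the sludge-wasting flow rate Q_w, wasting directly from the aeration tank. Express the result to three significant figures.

Q_w ≈ 0.886 m³/d

From the SRT design equation V = Y Q (S₀−S) θ_c / [X (1 + k_d θ_c)] = 0.326 × 22.5 × (827 − 12.8) × 16.7 / [3270 × (1 + 0.0635 × 16.7)] = 9.97×10^4 / 6738 = 14.80 m³.
For wasting at MLVSS concentration, Q_w = V/θ_c = 14.80/16.7 = 0.8864 m³/d.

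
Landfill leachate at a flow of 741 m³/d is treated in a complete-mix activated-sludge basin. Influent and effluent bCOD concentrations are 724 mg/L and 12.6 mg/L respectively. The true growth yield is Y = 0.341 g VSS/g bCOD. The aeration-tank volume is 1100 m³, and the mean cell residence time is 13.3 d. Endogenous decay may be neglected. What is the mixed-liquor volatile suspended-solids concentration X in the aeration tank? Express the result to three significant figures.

X = Y·Q·ΔS·θ_c / V = 0.341 × 741 × (724 − 12.6) × 13.3 / 1100 = 2173 mg/L.

X ≈ 2170 mg/L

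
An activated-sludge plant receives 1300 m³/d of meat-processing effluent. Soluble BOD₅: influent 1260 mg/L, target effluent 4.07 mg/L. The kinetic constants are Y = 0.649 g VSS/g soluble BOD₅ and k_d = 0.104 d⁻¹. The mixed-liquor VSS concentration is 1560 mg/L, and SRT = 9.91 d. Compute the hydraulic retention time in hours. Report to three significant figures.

From the SRT design equation V = Y Q (S₀−S) θ_c / [X (1 + k_d θ_c)] = 0.649 × 1300 × (1260 − 4.07) × 9.91 / [1560 × (1 + 0.104 × 9.91)] = 1.05×10^7 / 3168 = 3315 m³.
HRT = V/Q = 3315 m³ / 1300 m³·d⁻¹ = 2.550 d × 24 = 61.20 h.

τ ≈ 61.2 h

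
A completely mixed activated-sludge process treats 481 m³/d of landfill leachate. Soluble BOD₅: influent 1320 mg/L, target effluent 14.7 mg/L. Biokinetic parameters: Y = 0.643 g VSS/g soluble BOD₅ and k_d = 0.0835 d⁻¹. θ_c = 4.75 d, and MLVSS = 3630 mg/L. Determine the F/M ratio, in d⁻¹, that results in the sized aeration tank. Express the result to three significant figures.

Rearranging the biomass balance for a CMAS with decay, V = Y·Q·ΔS·θ_c / [X·(1+k_d θ_c)] = 0.643 × 481 × (1320 − 14.7) × 4.75 / [3630 × (1 + 0.0835 × 4.75)] = 1.92×10^6 / 5070 = 378.2 m³.
Food-to-microorganism ratio F/M = Q S₀ / (V X) = 481 × 1320 / (378.2 × 3630) = 0.4624 d⁻¹.

F/M ≈ 0.462 d⁻¹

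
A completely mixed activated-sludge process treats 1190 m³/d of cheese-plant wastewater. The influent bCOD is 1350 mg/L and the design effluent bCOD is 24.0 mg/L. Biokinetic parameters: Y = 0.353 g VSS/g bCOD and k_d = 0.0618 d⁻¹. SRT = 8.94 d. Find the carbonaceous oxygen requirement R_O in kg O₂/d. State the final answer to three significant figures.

R_O ≈ 1070 kg O₂/d

Observed yield with endogenous decay: Y_obs = Y / (1 + k_d·θ_c) = 0.353 / (1 + 0.0618 × 8.94) = 0.353 / 1.552 = 0.2274 g VSS/g bCOD.
ΔS = 1350 − 24.0 = 1326 mg/L, so the substrate removal rate is 1190 × 1326/1000 = 1578 kg bCOD/d.
Net sludge production P_X = 0.2274 × 1578 = 358.8 kg VSS/d.
Carbonaceous O₂ demand = substrate oxidised − cell-mass equivalent = 1578 − 1.42 × 358.8 = 1068 kg O₂/d.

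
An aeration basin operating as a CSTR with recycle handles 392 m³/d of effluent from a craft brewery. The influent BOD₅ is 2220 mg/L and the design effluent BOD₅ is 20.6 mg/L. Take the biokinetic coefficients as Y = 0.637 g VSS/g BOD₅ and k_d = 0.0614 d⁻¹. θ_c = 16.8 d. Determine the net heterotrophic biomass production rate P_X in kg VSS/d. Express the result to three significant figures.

P_X ≈ 270 kg VSS/d

Observed yield with endogenous decay: Y_obs = Y / (1 + k_d·θ_c) = 0.637 / (1 + 0.0614 × 16.8) = 0.637 / 2.032 = 0.3136 g VSS/g BOD₅.
Q·(S₀ − S) = 392 × (2220 − 20.6) × 10⁻³ = 862.2 kg/d removed.
P_X = Y_obs · Q(S₀ − S) = 0.3136 × 862.2 = 270.3 kg VSS/d.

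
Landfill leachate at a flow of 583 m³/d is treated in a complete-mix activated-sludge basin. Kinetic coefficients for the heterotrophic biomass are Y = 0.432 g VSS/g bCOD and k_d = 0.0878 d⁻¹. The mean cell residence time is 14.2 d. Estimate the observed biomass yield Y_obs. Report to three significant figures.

Y_obs ≈ 0.192 g VSS/g bCOD

Correct the yield for decay: Y_obs = Y/(1 + k_d θ_c) = 0.432 / (1 + 0.0878 × 14.2) = 0.432 / 2.247 = 0.1923.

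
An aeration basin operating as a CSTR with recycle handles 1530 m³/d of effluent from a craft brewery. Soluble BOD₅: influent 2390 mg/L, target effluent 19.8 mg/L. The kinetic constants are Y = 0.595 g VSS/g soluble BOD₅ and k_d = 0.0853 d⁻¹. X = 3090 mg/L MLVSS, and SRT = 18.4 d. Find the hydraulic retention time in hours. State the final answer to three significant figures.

Rearranging the biomass balance for a CMAS with decay, V = Y·Q·ΔS·θ_c / [X·(1+k_d θ_c)] = 0.595 × 1530 × (2390 − 19.8) × 18.4 / [3090 × (1 + 0.0853 × 18.4)] = 3.97×10^7 / 7940 = 5000 m³.
Hydraulic retention time τ = V/Q = 5000 / 1530 = 3.268 d = 78.44 h.

τ ≈ 78.4 h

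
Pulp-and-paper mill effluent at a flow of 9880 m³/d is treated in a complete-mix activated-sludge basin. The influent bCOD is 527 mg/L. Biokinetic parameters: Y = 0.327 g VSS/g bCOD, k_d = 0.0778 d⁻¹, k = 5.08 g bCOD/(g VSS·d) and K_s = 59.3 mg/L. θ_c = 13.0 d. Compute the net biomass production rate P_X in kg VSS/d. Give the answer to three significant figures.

For a completely mixed reactor with recycle the Lawrence–McCarty relation gives S = K_s·(1 + k_d·θ_c) / [θ_c·(Y·k − k_d) − 1] = 59.3 × (1 + 0.0778 × 13.0) / [13.0 × (0.327 × 5.08 − 0.0778) − 1] = 119.3 / 19.58 = 6.091 mg/L.
The observed yield is Y_obs = Y/(1 + k_d·θ_c) = 0.327 / (1 + 0.0778 × 13.0) = 0.327 / 2.011 = 0.1626 g VSS per g bCOD removed.
ΔS = 527 − 6.09 = 520.9 mg/L, so the substrate removal rate is 9880 × 520.9/1000 = 5147 kg bCOD/d.
Biomass produced: P_X = Y_obs·Q·ΔS = 0.1626 × 5147 ≈ 836.7 kg VSS/d.

P_X ≈ 837 kg VSS/d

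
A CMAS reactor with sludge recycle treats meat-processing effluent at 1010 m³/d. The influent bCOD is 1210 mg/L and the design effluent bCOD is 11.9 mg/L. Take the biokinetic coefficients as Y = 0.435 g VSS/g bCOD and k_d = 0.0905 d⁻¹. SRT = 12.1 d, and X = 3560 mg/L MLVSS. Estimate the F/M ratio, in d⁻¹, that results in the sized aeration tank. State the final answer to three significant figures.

Steady-state biomass mass balance: V·X·(1 + k_d·θ_c) = Y·Q·(S₀ − S)·θ_c, so V = 0.435 × 1010 × (1210 − 11.9) × 12.1 / [3560 × (1 + 0.0905 × 12.1)] = 6.37×10^6 / 7458 = 854.0 m³.
Food-to-microorganism ratio F/M = Q S₀ / (V X) = 1010 × 1210 / (854.0 × 3560) = 0.4020 d⁻¹.

F/M ≈ 0.402 d⁻¹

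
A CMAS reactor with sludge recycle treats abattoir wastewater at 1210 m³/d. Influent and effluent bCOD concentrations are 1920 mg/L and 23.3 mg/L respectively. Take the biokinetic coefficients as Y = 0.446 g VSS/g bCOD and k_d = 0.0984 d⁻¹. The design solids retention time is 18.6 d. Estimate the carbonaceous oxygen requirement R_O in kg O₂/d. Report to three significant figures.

Y_obs = Y / (1 + k_d θ_c) = 0.446 / (1 + 0.0984 × 18.6) = 0.446 / 2.830 = 0.1576.
Substrate removed = Q·(S₀ − S) = 1210 m³/d × (1920 − 23.3) g/m³ = 2.3×10^6 g/d = 2295 kg/d.
Biomass synthesised: P_X = Y_obs × 2295 = 361.7 kg VSS/d.
R_O = Q·ΔS − 1.42 P_X = 2295 − 513.6 = 1781 kg O₂/d.

R_O ≈ 1780 kg O₂/d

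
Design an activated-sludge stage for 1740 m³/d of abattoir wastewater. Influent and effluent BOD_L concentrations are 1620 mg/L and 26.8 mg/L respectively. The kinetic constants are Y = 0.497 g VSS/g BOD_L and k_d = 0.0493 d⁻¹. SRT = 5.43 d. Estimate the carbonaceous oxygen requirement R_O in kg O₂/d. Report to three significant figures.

Correct the yield for decay: Y_obs = Y/(1 + k_d θ_c) = 0.497 / (1 + 0.0493 × 5.43) = 0.497 / 1.268 = 0.3920.
Substrate removed = Q·(S₀ − S) = 1740 m³/d × (1620 − 26.8) g/m³ = 2.77×10^6 g/d = 2772 kg/d.
Biomass synthesised: P_X = Y_obs × 2772 = 1087 kg VSS/d.
R_O = Q·ΔS − 1.42 P_X = 2772 − 1543 = 1229 kg O₂/d.

R_O ≈ 1230 kg O₂/d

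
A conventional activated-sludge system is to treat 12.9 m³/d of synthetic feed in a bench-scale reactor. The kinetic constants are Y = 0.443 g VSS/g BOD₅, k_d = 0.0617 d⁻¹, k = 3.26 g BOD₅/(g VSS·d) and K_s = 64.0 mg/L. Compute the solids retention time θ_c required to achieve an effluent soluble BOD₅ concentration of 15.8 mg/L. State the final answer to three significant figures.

At the target effluent, Y k S/(K_s+S) = 0.443×3.26×15.8/79.80 = 0.2859 d⁻¹.
1/θ_c = 0.2859 − 0.0617 = 0.2242 d⁻¹, so θ_c = 4.459 d.

θ_c ≈ 4.46 d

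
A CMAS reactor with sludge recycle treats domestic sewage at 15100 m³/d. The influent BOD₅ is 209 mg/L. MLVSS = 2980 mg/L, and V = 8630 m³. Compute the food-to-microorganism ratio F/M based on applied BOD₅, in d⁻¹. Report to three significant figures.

F/M ≈ 0.123 d⁻¹

F/M = applied load / biomass = Q·S₀/(V·X) = 15100 × 209 / (8630 × 2980) = 0.1227 d⁻¹.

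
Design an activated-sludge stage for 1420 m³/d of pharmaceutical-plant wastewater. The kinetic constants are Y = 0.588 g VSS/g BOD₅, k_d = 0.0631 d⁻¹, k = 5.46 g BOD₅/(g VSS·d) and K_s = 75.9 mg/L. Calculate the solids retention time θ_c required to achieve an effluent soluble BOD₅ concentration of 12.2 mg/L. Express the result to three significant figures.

θ_c ≈ 2.62 d

At the target effluent, Y k S/(K_s+S) = 0.588×5.46×12.2/88.10 = 0.4446 d⁻¹.
Then 1/θ_c = μ − k_d = 0.4446 − 0.0631 = 0.3815 d⁻¹, giving θ_c = 2.621 d.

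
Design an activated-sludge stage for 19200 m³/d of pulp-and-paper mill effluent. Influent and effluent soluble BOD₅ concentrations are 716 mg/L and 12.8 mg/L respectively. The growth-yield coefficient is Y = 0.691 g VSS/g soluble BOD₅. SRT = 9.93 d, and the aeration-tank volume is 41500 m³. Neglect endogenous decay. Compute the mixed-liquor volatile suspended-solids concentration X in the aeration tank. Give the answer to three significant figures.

X ≈ 2230 mg/L

Without decay, X = Y Q (S₀−S) θ_c / V = 0.691 × 19200 × (716 − 12.8) × 9.93 / 41500 = 2232 mg/L.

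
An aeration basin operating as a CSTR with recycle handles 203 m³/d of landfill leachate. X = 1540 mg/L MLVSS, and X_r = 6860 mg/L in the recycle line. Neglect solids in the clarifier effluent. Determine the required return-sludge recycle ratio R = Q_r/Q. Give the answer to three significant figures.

R ≈ 0.289

Solids balance on the clarifier gives (1+R)X = R·X_r, so R = X/(X_r − X) = 1540 / (6860 − 1540) = 0.2895.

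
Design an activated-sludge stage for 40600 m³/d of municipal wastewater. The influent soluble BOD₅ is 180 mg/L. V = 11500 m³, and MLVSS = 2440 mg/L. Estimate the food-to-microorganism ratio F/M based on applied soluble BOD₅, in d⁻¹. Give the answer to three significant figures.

Food-to-microorganism ratio F/M = Q S₀ / (V X) = 40600 × 180 / (11500 × 2440) = 0.2604 d⁻¹.

F/M ≈ 0.260 d⁻¹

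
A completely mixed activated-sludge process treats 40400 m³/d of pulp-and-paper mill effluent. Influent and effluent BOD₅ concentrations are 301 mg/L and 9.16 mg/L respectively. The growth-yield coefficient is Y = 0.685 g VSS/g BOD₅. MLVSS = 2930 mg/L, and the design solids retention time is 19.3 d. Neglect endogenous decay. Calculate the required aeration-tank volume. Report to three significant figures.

With k_d = 0 the design equation reduces to V = Y Q (S₀−S) θ_c / X = 0.685 × 40400 × (301 − 9.16) × 19.3 / 2930 = 53199 m³.

V ≈ 53200 m³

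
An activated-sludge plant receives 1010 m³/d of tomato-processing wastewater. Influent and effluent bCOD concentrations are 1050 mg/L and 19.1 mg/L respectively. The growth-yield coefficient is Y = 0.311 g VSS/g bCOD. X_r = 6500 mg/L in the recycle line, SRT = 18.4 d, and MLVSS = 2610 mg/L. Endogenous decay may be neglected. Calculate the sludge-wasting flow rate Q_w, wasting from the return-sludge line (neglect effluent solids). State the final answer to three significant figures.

With k_d = 0 the design equation reduces to V = Y Q (S₀−S) θ_c / X = 0.311 × 1010 × (1050 − 19.1) × 18.4 / 2610 = 2283 m³.
Wasting from the return line (neglecting effluent solids): Q_w = V·X / (θ_c·X_r) = 2283 × 2610 / (18.4 × 6500) = 49.82 m³/d.

Q_w ≈ 49.8 m³/d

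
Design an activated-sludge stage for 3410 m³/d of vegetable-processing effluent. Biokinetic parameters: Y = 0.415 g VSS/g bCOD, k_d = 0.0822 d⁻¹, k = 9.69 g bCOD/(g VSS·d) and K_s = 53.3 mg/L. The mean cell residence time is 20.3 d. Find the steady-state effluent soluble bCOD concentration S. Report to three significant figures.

Effluent substrate depends only on kinetics and SRT: S = K_s(1 + k_d θ_c) / [θ_c(Yk − k_d) − 1] = 53.3 × (1 + 0.0822 × 20.3) / [20.3 × (0.415 × 9.69 − 0.0822) − 1] = 142.2 / 78.96 = 1.801 mg/L.

S ≈ 1.80 mg/L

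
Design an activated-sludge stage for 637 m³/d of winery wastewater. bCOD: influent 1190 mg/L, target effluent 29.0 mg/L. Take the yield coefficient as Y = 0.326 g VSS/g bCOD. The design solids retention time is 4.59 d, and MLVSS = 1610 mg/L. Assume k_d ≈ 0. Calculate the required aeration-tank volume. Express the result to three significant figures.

V ≈ 687 m³

With k_d = 0 the design equation reduces to V = Y Q (S₀−S) θ_c / X = 0.326 × 637 × (1190 − 29.0) × 4.59 / 1610 = 687.3 m³.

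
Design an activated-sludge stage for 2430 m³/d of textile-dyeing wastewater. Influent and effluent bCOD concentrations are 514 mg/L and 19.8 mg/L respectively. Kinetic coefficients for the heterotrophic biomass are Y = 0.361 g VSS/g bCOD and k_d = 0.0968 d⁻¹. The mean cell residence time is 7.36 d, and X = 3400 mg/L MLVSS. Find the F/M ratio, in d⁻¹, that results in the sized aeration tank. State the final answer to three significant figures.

Steady-state biomass mass balance: V·X·(1 + k_d·θ_c) = Y·Q·(S₀ − S)·θ_c, so V = 0.361 × 2430 × (514 − 19.8) × 7.36 / [3400 × (1 + 0.0968 × 7.36)] = 3.19×10^6 / 5822 = 548.0 m³.
F/M = Q·S₀ / (V·X) = 2430 × 514 / (548.0 × 3400) = 0.6703 g bCOD·(g VSS·d)⁻¹.

F/M ≈ 0.670 d⁻¹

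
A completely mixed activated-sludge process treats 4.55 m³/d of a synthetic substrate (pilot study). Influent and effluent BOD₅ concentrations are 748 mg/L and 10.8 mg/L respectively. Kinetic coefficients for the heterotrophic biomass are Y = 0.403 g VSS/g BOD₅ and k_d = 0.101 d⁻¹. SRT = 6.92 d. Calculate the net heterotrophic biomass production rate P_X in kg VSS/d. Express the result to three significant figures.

P_X ≈ 0.796 kg VSS/d

The observed yield is Y_obs = Y/(1 + k_d·θ_c) = 0.403 / (1 + 0.101 × 6.92) = 0.403 / 1.699 = 0.2372 g VSS per g BOD₅ removed.
Mass of BOD₅ removed per day: Q(S₀ − S) = 4.55 × 737.2 g/m³ = 3.354 kg/d.
P_X = Y_obs · Q(S₀ − S) = 0.2372 × 3.354 = 0.7957 kg VSS/d.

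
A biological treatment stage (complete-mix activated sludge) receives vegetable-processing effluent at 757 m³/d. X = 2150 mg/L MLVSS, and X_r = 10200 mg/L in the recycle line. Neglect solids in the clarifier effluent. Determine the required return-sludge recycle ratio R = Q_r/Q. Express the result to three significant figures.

Solids balance on the clarifier gives (1+R)X = R·X_r, so R = X/(X_r − X) = 2150 / (10200 − 2150) = 0.2671.

R ≈ 0.267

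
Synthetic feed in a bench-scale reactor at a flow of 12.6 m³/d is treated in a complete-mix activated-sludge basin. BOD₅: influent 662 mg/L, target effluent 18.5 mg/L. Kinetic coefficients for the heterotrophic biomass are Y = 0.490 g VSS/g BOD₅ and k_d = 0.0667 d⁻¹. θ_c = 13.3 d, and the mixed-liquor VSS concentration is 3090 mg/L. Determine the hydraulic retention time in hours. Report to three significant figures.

Rearranging the biomass balance for a CMAS with decay, V = Y·Q·ΔS·θ_c / [X·(1+k_d θ_c)] = 0.490 × 12.6 × (662 − 18.5) × 13.3 / [3090 × (1 + 0.0667 × 13.3)] = 5.28×10^4 / 5831 = 9.062 m³.
τ = V/Q = 9.062/12.6 = 0.7192 d, or 17.26 h.

τ ≈ 17.3 h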